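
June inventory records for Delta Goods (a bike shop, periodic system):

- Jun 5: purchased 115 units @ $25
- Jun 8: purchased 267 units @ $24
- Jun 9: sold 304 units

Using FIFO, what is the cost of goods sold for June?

COGS = $7,411

Jun 9, 304 sold [FIFO — oldest first]: 115 @ $25 + 189 @ $24 = $7,411
Ending inventory: 78 @ $24 = $1,872
Check: goods available $9,283 = COGS $7,411 + ending $1,872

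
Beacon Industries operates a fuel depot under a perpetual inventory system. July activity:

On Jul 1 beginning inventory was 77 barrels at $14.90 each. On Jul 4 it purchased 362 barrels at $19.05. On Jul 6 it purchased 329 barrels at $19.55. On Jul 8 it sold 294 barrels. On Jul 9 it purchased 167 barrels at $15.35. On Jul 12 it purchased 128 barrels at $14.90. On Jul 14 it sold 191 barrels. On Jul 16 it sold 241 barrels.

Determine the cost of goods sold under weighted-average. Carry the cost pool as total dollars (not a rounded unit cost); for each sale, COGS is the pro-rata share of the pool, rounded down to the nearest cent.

After Jul 1: 77 on hand, pool $1,147.30 (≈ $14.9000 each)
After Jul 4: 439 on hand, pool $8,043.40 (≈ $18.3221 each)
After Jul 6: 768 on hand, pool $14,475.35 (≈ $18.8481 each)
Jul 8, sell 294: 294/768 × $14,475.35 → $5,541.34
After Jul 9: 641 on hand, pool $11,497.46 (≈ $17.9368 each)
After Jul 12: 769 on hand, pool $13,404.66 (≈ $17.4313 each)
Jul 14, sell 191: 191/769 × $13,404.66 → $3,329.37
Jul 16, sell 241: 241/578 × $10,075.29 → $4,200.94
Total COGS = $5,541.34 + $3,329.37 + $4,200.94 = $13,071.65
Ending inventory (cost pool remaining) = $5,874.35

COGS = $13,071.65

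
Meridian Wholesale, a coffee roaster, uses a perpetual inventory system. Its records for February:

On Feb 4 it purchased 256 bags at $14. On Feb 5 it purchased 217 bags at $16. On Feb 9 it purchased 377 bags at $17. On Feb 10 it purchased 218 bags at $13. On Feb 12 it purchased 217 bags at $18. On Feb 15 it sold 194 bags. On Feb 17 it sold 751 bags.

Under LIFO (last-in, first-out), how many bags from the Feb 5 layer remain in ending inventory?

84

Feb 15, 194 sold [LIFO — newest first]: 194 @ $18 = $3,492
Feb 17, 751 sold [LIFO — newest first]: 23 @ $18 + 218 @ $13 + 377 @ $17 + 133 @ $16 = $11,785
Total COGS = $3,492 + $11,785 = $15,277
Ending inventory: 256 @ $14 + 84 @ $16 = $4,928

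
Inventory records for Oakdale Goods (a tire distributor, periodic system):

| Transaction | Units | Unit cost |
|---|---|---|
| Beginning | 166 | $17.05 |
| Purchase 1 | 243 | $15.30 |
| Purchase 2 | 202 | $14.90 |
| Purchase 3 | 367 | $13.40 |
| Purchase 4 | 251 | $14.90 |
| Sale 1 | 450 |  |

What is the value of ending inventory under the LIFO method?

Sale 1 (450) [LIFO — newest first]: 251 @ $14.90 + 199 @ $13.40 = $6,406.50
Ending inventory: 166 @ $17.05 + 243 @ $15.30 + 202 @ $14.90 + 168 @ $13.40 = $11,809.20

Ending inventory = $11,809.20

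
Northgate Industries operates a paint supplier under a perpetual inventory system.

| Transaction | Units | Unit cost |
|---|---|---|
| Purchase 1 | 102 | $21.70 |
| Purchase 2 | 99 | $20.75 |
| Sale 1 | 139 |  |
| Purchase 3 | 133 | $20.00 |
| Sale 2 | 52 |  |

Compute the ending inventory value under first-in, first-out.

Sale 1 (139) [FIFO — oldest first]: 102 @ $21.70 + 37 @ $20.75 = $2,981.15
Sale 2 (52) [FIFO — oldest first]: 52 @ $20.75 = $1,079.00
Total COGS = $2,981.15 + $1,079.00 = $4,060.15
Ending inventory: 10 @ $20.75 + 133 @ $20.00 = $2,867.50
Check: goods available $6,927.65 = COGS $4,060.15 + ending $2,867.50

Ending inventory = $2,867.50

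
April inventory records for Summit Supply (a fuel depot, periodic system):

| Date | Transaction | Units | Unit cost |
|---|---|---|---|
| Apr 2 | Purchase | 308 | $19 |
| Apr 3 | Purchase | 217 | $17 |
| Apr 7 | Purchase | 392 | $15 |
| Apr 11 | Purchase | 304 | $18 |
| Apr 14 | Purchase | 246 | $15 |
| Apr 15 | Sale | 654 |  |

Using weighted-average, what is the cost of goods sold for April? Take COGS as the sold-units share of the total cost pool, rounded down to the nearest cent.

COGS = $10,959.29

Apr 15, sell 654: 654/1467 × $24,583.00 → $10,959.29
Ending inventory (cost pool remaining) = $13,623.71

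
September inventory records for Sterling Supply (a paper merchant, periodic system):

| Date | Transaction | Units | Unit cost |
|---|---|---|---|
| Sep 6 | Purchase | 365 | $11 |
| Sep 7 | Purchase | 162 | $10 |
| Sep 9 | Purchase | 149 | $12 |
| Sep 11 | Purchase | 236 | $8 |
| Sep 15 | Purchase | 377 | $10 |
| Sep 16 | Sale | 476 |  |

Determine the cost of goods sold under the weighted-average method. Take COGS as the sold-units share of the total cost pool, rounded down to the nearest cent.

Sep 16, sell 476: 476/1289 × $13,081.00 → $4,830.53
Ending inventory (cost pool remaining) = $8,250.47
Check: goods available $13,081.00 = COGS $4,830.53 + ending $8,250.47

COGS = $4,830.53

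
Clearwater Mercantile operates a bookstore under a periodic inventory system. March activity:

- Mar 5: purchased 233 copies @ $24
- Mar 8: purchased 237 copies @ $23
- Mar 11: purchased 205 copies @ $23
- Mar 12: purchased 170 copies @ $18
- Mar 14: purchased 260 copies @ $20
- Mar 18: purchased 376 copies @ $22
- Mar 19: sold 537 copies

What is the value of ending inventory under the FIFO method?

Mar 19, 537 sold [FIFO — oldest first]: 233 @ $24 + 237 @ $23 + 67 @ $23 = $12,584
Ending inventory: 138 @ $23 + 170 @ $18 + 260 @ $20 + 376 @ $22 = $19,706

Ending inventory = $19,706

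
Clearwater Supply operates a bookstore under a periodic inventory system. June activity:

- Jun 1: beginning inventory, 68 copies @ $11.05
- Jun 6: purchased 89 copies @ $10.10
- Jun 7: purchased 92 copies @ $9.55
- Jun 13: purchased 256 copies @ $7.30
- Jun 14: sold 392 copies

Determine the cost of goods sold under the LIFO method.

COGS = $3,191.80

Jun 14, 392 sold [LIFO — newest first]: 256 @ $7.30 + 92 @ $9.55 + 44 @ $10.10 = $3,191.80
Ending inventory: 68 @ $11.05 + 45 @ $10.10 = $1,205.90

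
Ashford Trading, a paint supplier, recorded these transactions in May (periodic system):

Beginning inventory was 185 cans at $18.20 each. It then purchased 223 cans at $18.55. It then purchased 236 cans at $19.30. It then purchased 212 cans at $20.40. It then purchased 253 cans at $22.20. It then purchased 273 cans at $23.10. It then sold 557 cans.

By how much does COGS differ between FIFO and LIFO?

$2,175.95

FIFO COGS: 185 @ $18.20 + 223 @ $18.55 + 149 @ $19.30 = $10,379.35
LIFO COGS: 273 @ $23.10 + 253 @ $22.20 + 31 @ $20.40 = $12,555.30
Difference = |$10,379.35 − $12,555.30| = $2,175.95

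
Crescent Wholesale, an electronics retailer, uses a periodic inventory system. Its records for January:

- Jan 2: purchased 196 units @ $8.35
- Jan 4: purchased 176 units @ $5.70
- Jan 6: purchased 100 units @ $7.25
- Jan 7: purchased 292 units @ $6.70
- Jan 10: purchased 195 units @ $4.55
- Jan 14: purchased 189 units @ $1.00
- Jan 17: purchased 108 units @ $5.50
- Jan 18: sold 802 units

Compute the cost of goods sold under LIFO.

COGS = $3,757.15

Jan 18, 802 sold [LIFO — newest first]: 108 @ $5.50 + 189 @ $1.00 + 195 @ $4.55 + 292 @ $6.70 + 18 @ $7.25 = $3,757.15
Ending inventory: 196 @ $8.35 + 176 @ $5.70 + 82 @ $7.25 = $3,234.30
Check: goods available $6,991.45 = COGS $3,757.15 + ending $3,234.30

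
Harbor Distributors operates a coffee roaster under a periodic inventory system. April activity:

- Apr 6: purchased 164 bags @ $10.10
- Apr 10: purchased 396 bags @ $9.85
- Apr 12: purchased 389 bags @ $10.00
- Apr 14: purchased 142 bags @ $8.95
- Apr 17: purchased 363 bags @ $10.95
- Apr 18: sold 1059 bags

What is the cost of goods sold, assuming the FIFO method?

COGS = $10,431.50

Apr 18, 1059 sold [FIFO — oldest first]: 164 @ $10.10 + 396 @ $9.85 + 389 @ $10.00 + 110 @ $8.95 = $10,431.50
Ending inventory: 32 @ $8.95 + 363 @ $10.95 = $4,261.25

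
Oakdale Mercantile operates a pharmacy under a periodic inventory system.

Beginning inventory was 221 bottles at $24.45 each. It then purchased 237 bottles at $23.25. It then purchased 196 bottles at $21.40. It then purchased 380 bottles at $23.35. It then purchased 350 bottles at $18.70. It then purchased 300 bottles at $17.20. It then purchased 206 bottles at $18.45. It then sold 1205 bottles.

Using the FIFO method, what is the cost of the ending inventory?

Sale 1 (1205) [FIFO — oldest first]: 221 @ $24.45 + 237 @ $23.25 + 196 @ $21.40 + 380 @ $23.35 + 171 @ $18.70 = $27,178.80
Ending inventory: 179 @ $18.70 + 300 @ $17.20 + 206 @ $18.45 = $12,308.00

Ending inventory = $12,308.00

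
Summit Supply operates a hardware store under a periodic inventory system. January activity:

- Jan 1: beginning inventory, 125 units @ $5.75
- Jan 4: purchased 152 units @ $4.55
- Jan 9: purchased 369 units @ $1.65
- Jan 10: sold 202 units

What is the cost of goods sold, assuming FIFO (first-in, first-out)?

COGS = $1,069.10

Jan 10, 202 sold [FIFO — oldest first]: 125 @ $5.75 + 77 @ $4.55 = $1,069.10
Ending inventory: 75 @ $4.55 + 369 @ $1.65 = $950.10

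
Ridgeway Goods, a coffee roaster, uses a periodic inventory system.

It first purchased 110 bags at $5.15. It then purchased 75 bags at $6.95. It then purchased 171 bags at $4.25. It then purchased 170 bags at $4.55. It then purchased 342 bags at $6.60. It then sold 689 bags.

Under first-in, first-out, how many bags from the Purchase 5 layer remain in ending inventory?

179

Sale 1 (689) [FIFO — oldest first]: 110 @ $5.15 + 75 @ $6.95 + 171 @ $4.25 + 170 @ $4.55 + 163 @ $6.60 = $3,663.80
Ending inventory: 179 @ $6.60 = $1,181.40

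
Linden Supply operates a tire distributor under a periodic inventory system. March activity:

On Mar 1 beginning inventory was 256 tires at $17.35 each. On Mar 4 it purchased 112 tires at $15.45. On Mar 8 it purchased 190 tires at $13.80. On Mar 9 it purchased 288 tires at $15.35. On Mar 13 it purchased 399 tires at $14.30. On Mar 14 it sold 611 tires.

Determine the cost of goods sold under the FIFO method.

COGS = $9,607.55

Mar 14, 611 sold [FIFO — oldest first]: 256 @ $17.35 + 112 @ $15.45 + 190 @ $13.80 + 53 @ $15.35 = $9,607.55
Ending inventory: 235 @ $15.35 + 399 @ $14.30 = $9,312.95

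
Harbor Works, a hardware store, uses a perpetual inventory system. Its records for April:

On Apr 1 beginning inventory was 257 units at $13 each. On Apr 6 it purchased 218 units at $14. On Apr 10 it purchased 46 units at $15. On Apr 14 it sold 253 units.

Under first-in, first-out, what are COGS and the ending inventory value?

COGS = $3,289; ending inventory = $3,794

Apr 14, 253 sold [FIFO — oldest first]: 253 @ $13 = $3,289
Ending inventory: 4 @ $13 + 218 @ $14 + 46 @ $15 = $3,794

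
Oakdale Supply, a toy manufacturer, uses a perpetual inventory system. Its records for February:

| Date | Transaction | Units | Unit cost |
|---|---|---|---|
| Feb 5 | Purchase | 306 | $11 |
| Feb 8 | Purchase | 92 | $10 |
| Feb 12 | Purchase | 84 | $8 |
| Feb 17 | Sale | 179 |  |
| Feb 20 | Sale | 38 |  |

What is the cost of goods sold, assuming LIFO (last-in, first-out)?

Feb 17, 179 sold [LIFO — newest first]: 84 @ $8 + 92 @ $10 + 3 @ $11 = $1,625
Feb 20, 38 sold [LIFO — newest first]: 38 @ $11 = $418
Total COGS = $1,625 + $418 = $2,043
Ending inventory: 265 @ $11 = $2,915
Check: goods available $4,958 = COGS $2,043 + ending $2,915

COGS = $2,043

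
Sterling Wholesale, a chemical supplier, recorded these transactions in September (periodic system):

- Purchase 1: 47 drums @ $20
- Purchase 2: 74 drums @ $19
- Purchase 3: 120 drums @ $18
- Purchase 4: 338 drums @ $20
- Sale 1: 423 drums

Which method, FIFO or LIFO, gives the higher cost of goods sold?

FIFO COGS: 47 @ $20 + 74 @ $19 + 120 @ $18 + 182 @ $20 = $8,146
LIFO COGS: 338 @ $20 + 85 @ $18 = $8,290

LIFO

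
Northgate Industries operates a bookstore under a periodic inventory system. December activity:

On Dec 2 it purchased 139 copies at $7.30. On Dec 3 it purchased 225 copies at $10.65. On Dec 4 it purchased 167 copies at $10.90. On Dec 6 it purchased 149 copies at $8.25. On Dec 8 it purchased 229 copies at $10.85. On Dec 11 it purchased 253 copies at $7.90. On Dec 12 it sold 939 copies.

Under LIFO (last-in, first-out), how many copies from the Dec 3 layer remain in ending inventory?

Dec 12, 939 sold [LIFO — newest first]: 253 @ $7.90 + 229 @ $10.85 + 149 @ $8.25 + 167 @ $10.90 + 141 @ $10.65 = $9,034.55
Ending inventory: 139 @ $7.30 + 84 @ $10.65 = $1,909.30

84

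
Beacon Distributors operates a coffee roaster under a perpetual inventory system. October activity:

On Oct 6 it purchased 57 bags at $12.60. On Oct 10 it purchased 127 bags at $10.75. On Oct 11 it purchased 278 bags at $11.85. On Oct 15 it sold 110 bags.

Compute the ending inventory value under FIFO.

Ending inventory = $4,089.80

Oct 15, 110 sold [FIFO — oldest first]: 57 @ $12.60 + 53 @ $10.75 = $1,287.95
Ending inventory: 74 @ $10.75 + 278 @ $11.85 = $4,089.80
Check: goods available $5,377.75 = COGS $1,287.95 + ending $4,089.80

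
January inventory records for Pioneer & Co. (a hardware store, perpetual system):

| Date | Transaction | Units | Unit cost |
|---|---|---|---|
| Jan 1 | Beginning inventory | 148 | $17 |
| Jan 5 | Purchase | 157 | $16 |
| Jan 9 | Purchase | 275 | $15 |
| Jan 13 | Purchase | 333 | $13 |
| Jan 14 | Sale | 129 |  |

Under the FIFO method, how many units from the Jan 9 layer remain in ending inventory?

Jan 14, 129 sold [FIFO — oldest first]: 129 @ $17 = $2,193
Ending inventory: 19 @ $17 + 157 @ $16 + 275 @ $15 + 333 @ $13 = $11,289

275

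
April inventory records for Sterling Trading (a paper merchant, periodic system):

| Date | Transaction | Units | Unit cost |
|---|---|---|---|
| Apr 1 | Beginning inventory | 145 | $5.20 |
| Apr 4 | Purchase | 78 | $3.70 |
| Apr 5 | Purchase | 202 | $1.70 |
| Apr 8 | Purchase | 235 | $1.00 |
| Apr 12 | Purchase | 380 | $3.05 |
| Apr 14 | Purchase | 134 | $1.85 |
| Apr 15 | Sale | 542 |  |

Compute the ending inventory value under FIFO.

Ending inventory = $1,524.90

Apr 15, 542 sold [FIFO — oldest first]: 145 @ $5.20 + 78 @ $3.70 + 202 @ $1.70 + 117 @ $1.00 = $1,503.00
Ending inventory: 118 @ $1.00 + 380 @ $3.05 + 134 @ $1.85 = $1,524.90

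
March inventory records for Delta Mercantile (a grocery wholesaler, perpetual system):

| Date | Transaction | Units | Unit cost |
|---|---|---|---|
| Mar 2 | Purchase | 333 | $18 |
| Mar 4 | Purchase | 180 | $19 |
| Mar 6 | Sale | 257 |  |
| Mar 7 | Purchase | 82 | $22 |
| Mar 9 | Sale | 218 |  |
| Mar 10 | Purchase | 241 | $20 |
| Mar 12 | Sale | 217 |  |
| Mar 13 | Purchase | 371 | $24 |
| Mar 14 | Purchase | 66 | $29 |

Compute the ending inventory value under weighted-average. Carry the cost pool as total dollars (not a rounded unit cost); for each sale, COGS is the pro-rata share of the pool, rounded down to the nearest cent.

After Mar 2: 333 on hand, pool $5,994.00 (≈ $18.0000 each)
After Mar 4: 513 on hand, pool $9,414.00 (≈ $18.3509 each)
Mar 6, sell 257: 257/513 × $9,414.00 → $4,716.17
After Mar 7: 338 on hand, pool $6,501.83 (≈ $19.2362 each)
Mar 9, sell 218: 218/338 × $6,501.83 → $4,193.48
After Mar 10: 361 on hand, pool $7,128.35 (≈ $19.7461 each)
Mar 12, sell 217: 217/361 × $7,128.35 → $4,284.90
After Mar 13: 515 on hand, pool $11,747.45 (≈ $22.8106 each)
After Mar 14: 581 on hand, pool $13,661.45 (≈ $23.5137 each)
Total COGS = $4,716.17 + $4,193.48 + $4,284.90 = $13,194.55
Ending inventory (cost pool remaining) = $13,661.45
Check: goods available $26,856.00 = COGS $13,194.55 + ending $13,661.45

Ending inventory = $13,661.45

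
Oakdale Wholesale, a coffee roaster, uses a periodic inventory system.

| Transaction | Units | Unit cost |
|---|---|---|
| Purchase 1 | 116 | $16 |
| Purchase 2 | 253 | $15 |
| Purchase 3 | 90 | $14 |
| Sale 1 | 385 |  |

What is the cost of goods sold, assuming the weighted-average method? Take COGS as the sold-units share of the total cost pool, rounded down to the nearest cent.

Sale 1, sell 385: 385/459 × $6,911.00 → $5,796.80
Ending inventory (cost pool remaining) = $1,114.20
Check: goods available $6,911.00 = COGS $5,796.80 + ending $1,114.20

COGS = $5,796.80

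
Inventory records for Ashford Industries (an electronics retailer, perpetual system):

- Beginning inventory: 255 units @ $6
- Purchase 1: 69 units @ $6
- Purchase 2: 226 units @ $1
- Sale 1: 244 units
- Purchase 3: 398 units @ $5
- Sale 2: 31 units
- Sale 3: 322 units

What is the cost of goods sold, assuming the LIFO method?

COGS = $2,099

Sale 1 (244) [LIFO — newest first]: 226 @ $1 + 18 @ $6 = $334
Sale 2 (31) [LIFO — newest first]: 31 @ $5 = $155
Sale 3 (322) [LIFO — newest first]: 322 @ $5 = $1,610
Total COGS = $334 + $155 + $1,610 = $2,099
Ending inventory: 255 @ $6 + 51 @ $6 + 45 @ $5 = $2,061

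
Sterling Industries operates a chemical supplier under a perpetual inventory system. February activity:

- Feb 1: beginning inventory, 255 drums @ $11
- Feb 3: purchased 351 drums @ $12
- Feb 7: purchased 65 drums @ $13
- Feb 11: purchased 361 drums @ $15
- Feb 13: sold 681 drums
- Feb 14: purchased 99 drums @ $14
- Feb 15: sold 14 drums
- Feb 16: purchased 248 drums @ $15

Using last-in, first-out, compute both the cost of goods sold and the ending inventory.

COGS = $9,516; ending inventory = $8,867

Feb 13, 681 sold [LIFO — newest first]: 361 @ $15 + 65 @ $13 + 255 @ $12 = $9,320
Feb 15, 14 sold [LIFO — newest first]: 14 @ $14 = $196
Total COGS = $9,320 + $196 = $9,516
Ending inventory: 255 @ $11 + 96 @ $12 + 85 @ $14 + 248 @ $15 = $8,867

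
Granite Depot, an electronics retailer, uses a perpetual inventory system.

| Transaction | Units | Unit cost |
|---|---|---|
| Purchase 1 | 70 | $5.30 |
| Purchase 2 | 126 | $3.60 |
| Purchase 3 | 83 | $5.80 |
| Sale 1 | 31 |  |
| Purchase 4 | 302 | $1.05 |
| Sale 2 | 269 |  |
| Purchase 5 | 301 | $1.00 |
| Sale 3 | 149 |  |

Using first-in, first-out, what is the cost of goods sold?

COGS = $1,484.50

Sale 1 (31) [FIFO — oldest first]: 31 @ $5.30 = $164.30
Sale 2 (269) [FIFO — oldest first]: 39 @ $5.30 + 126 @ $3.60 + 83 @ $5.80 + 21 @ $1.05 = $1,163.75
Sale 3 (149) [FIFO — oldest first]: 149 @ $1.05 = $156.45
Total COGS = $164.30 + $1,163.75 + $156.45 = $1,484.50
Ending inventory: 132 @ $1.05 + 301 @ $1.00 = $439.60
Check: goods available $1,924.10 = COGS $1,484.50 + ending $439.60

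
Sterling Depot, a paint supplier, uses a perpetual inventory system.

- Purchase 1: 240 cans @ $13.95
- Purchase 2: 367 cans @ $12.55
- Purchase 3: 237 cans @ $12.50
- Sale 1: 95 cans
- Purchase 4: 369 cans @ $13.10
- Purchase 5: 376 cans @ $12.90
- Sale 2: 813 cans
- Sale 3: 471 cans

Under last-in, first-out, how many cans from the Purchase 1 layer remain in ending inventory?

210

Sale 1 (95) [LIFO — newest first]: 95 @ $12.50 = $1,187.50
Sale 2 (813) [LIFO — newest first]: 376 @ $12.90 + 369 @ $13.10 + 68 @ $12.50 = $10,534.30
Sale 3 (471) [LIFO — newest first]: 74 @ $12.50 + 367 @ $12.55 + 30 @ $13.95 = $5,949.35
Total COGS = $1,187.50 + $10,534.30 + $5,949.35 = $17,671.15
Ending inventory: 210 @ $13.95 = $2,929.50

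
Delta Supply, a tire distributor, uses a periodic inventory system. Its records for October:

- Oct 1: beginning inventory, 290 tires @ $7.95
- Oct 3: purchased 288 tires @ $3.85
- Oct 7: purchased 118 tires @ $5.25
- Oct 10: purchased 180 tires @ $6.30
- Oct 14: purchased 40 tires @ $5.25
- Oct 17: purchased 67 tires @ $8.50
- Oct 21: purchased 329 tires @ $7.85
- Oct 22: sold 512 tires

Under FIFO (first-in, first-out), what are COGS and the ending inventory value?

COGS = $3,160.20; ending inventory = $5,369.75

Oct 22, 512 sold [FIFO — oldest first]: 290 @ $7.95 + 222 @ $3.85 = $3,160.20
Ending inventory: 66 @ $3.85 + 118 @ $5.25 + 180 @ $6.30 + 40 @ $5.25 + 67 @ $8.50 + 329 @ $7.85 = $5,369.75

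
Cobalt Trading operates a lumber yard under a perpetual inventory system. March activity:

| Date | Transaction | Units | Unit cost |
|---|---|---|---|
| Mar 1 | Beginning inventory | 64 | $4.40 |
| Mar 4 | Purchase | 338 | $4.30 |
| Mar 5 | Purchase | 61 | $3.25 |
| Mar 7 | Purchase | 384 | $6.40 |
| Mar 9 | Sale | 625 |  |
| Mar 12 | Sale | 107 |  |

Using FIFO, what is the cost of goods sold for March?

COGS = $3,654.85

Mar 9, 625 sold [FIFO — oldest first]: 64 @ $4.40 + 338 @ $4.30 + 61 @ $3.25 + 162 @ $6.40 = $2,970.05
Mar 12, 107 sold [FIFO — oldest first]: 107 @ $6.40 = $684.80
Total COGS = $2,970.05 + $684.80 = $3,654.85
Ending inventory: 115 @ $6.40 = $736.00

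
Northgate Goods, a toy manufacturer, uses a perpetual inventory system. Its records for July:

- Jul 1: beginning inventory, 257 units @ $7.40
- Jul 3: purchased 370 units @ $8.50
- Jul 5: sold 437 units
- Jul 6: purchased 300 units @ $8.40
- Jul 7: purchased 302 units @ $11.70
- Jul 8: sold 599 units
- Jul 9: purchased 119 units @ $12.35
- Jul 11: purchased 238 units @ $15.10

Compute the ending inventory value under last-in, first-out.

Jul 5, 437 sold [LIFO — newest first]: 370 @ $8.50 + 67 @ $7.40 = $3,640.80
Jul 8, 599 sold [LIFO — newest first]: 302 @ $11.70 + 297 @ $8.40 = $6,028.20
Total COGS = $3,640.80 + $6,028.20 = $9,669.00
Ending inventory: 190 @ $7.40 + 3 @ $8.40 + 119 @ $12.35 + 238 @ $15.10 = $6,494.65

Ending inventory = $6,494.65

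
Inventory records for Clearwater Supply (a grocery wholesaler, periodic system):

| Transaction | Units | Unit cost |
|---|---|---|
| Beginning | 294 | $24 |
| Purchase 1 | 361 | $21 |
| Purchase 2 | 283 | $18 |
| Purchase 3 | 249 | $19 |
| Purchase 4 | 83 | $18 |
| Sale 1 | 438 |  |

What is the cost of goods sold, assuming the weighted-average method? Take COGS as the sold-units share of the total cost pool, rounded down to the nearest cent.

Sale 1, sell 438: 438/1270 × $25,956.00 → $8,951.75
Ending inventory (cost pool remaining) = $17,004.25

COGS = $8,951.75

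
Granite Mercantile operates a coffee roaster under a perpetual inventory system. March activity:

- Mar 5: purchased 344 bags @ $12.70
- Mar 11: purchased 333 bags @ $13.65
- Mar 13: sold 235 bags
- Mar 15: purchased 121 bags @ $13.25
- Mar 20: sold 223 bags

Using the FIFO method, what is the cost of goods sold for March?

Mar 13, 235 sold [FIFO — oldest first]: 235 @ $12.70 = $2,984.50
Mar 20, 223 sold [FIFO — oldest first]: 109 @ $12.70 + 114 @ $13.65 = $2,940.40
Total COGS = $2,984.50 + $2,940.40 = $5,924.90
Ending inventory: 219 @ $13.65 + 121 @ $13.25 = $4,592.60

COGS = $5,924.90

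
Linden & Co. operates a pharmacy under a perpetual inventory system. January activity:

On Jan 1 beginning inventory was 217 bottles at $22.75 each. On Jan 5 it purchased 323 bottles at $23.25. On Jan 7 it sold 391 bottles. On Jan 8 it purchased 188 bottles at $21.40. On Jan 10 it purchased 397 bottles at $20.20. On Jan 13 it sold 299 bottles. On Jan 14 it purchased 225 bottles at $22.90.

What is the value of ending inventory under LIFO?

Jan 7, 391 sold [LIFO — newest first]: 323 @ $23.25 + 68 @ $22.75 = $9,056.75
Jan 13, 299 sold [LIFO — newest first]: 299 @ $20.20 = $6,039.80
Total COGS = $9,056.75 + $6,039.80 = $15,096.55
Ending inventory: 149 @ $22.75 + 188 @ $21.40 + 98 @ $20.20 + 225 @ $22.90 = $14,545.05
Check: goods available $29,641.60 = COGS $15,096.55 + ending $14,545.05

Ending inventory = $14,545.05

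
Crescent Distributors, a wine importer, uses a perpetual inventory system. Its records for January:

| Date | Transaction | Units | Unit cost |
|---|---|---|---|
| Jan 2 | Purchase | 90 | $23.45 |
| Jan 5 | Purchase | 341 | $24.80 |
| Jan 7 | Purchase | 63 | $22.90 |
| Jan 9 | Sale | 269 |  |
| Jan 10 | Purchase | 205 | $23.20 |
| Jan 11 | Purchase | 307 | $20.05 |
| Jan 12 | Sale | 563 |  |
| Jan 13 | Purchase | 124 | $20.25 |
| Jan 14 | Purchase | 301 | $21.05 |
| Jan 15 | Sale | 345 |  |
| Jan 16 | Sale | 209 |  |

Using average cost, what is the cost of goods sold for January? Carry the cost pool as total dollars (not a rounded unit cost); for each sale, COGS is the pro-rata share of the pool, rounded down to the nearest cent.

After Jan 2: 90 on hand, pool $2,110.50 (≈ $23.4500 each)
After Jan 5: 431 on hand, pool $10,567.30 (≈ $24.5181 each)
After Jan 7: 494 on hand, pool $12,010.00 (≈ $24.3117 each)
Jan 9, sell 269: 269/494 × $12,010.00 → $6,539.85
After Jan 10: 430 on hand, pool $10,226.15 (≈ $23.7817 each)
After Jan 11: 737 on hand, pool $16,381.50 (≈ $22.2273 each)
Jan 12, sell 563: 563/737 × $16,381.50 → $12,513.95
After Jan 13: 298 on hand, pool $6,378.55 (≈ $21.4045 each)
After Jan 14: 599 on hand, pool $12,714.60 (≈ $21.2264 each)
Jan 15, sell 345: 345/599 × $12,714.60 → $7,323.10
Jan 16, sell 209: 209/254 × $5,391.50 → $4,436.31
Total COGS = $6,539.85 + $12,513.95 + $7,323.10 + $4,436.31 = $30,813.21
Ending inventory (cost pool remaining) = $955.19
Check: goods available $31,768.40 = COGS $30,813.21 + ending $955.19

COGS = $30,813.21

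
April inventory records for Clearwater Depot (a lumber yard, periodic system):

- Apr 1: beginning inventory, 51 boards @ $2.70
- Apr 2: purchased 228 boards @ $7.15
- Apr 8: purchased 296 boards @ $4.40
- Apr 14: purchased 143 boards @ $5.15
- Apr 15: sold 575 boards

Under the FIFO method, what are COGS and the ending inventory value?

COGS = $3,070.30; ending inventory = $736.45

Apr 15, 575 sold [FIFO — oldest first]: 51 @ $2.70 + 228 @ $7.15 + 296 @ $4.40 = $3,070.30
Ending inventory: 143 @ $5.15 = $736.45
Check: goods available $3,806.75 = COGS $3,070.30 + ending $736.45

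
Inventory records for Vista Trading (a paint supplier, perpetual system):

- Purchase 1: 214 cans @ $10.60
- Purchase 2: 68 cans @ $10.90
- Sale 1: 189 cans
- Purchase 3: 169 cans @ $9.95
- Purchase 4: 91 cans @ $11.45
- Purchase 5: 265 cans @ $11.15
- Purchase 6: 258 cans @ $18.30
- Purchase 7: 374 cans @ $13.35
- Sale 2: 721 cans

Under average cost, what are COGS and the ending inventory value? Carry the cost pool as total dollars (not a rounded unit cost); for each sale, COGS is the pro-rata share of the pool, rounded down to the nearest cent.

After Purchase 1: 214 on hand, pool $2,268.40 (≈ $10.6000 each)
After Purchase 2: 282 on hand, pool $3,009.60 (≈ $10.6723 each)
Sale 1, sell 189: 189/282 × $3,009.60 → $2,017.07
After Purchase 3: 262 on hand, pool $2,674.08 (≈ $10.2064 each)
After Purchase 4: 353 on hand, pool $3,716.03 (≈ $10.5270 each)
After Purchase 5: 618 on hand, pool $6,670.78 (≈ $10.7941 each)
After Purchase 6: 876 on hand, pool $11,392.18 (≈ $13.0048 each)
After Purchase 7: 1250 on hand, pool $16,385.08 (≈ $13.1081 each)
Sale 2, sell 721: 721/1250 × $16,385.08 → $9,450.91
Total COGS = $2,017.07 + $9,450.91 = $11,467.98
Ending inventory (cost pool remaining) = $6,934.17

COGS = $11,467.98; ending inventory = $6,934.17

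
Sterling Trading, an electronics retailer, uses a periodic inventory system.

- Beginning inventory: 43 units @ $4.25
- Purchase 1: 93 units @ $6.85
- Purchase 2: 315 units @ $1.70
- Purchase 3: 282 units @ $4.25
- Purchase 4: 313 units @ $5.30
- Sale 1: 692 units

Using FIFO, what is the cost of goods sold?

COGS = $2,379.55

Sale 1 (692) [FIFO — oldest first]: 43 @ $4.25 + 93 @ $6.85 + 315 @ $1.70 + 241 @ $4.25 = $2,379.55
Ending inventory: 41 @ $4.25 + 313 @ $5.30 = $1,833.15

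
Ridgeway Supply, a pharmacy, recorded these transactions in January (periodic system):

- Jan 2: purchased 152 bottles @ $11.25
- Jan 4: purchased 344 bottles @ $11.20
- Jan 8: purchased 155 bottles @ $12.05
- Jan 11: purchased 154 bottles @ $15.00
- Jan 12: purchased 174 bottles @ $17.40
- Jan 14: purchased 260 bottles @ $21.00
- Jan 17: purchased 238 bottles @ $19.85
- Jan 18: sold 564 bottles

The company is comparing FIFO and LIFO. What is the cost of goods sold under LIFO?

FIFO COGS: 152 @ $11.25 + 344 @ $11.20 + 68 @ $12.05 = $6,382.20
LIFO COGS: 238 @ $19.85 + 260 @ $21.00 + 66 @ $17.40 = $11,332.70

COGS = $11,332.70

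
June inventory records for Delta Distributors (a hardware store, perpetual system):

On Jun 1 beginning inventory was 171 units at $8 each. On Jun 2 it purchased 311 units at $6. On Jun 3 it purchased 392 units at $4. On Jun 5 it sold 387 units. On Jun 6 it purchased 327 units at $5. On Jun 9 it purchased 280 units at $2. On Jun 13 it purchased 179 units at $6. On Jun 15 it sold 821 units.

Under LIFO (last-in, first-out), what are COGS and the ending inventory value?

Jun 5, 387 sold [LIFO — newest first]: 387 @ $4 = $1,548
Jun 15, 821 sold [LIFO — newest first]: 179 @ $6 + 280 @ $2 + 327 @ $5 + 5 @ $4 + 30 @ $6 = $3,469
Total COGS = $1,548 + $3,469 = $5,017
Ending inventory: 171 @ $8 + 281 @ $6 = $3,054
Check: goods available $8,071 = COGS $5,017 + ending $3,054

COGS = $5,017; ending inventory = $3,054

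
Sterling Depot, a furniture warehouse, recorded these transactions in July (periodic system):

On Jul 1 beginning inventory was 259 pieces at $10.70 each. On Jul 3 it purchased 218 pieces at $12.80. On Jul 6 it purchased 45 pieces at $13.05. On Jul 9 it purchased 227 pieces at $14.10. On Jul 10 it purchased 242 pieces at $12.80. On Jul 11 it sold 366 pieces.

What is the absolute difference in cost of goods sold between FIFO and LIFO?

$705.10

FIFO COGS: 259 @ $10.70 + 107 @ $12.80 = $4,140.90
LIFO COGS: 242 @ $12.80 + 124 @ $14.10 = $4,846.00
Difference = |$4,140.90 − $4,846.00| = $705.10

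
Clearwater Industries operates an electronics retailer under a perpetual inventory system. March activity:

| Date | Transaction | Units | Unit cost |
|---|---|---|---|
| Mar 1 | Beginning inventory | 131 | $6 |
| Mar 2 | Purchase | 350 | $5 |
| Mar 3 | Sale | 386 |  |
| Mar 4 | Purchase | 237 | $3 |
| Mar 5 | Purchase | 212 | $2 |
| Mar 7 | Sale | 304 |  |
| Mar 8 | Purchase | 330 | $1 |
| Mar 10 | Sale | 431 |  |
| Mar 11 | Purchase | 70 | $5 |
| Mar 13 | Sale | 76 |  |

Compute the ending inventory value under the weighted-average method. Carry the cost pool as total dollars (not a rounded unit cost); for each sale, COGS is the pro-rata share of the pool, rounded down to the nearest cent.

After Mar 1: 131 on hand, pool $786.00 (≈ $6.0000 each)
After Mar 2: 481 on hand, pool $2,536.00 (≈ $5.2723 each)
Mar 3, sell 386: 386/481 × $2,536.00 → $2,035.12
After Mar 4: 332 on hand, pool $1,211.88 (≈ $3.6502 each)
After Mar 5: 544 on hand, pool $1,635.88 (≈ $3.0071 each)
Mar 7, sell 304: 304/544 × $1,635.88 → $914.16
After Mar 8: 570 on hand, pool $1,051.72 (≈ $1.8451 each)
Mar 10, sell 431: 431/570 × $1,051.72 → $795.24
After Mar 11: 209 on hand, pool $606.48 (≈ $2.9018 each)
Mar 13, sell 76: 76/209 × $606.48 → $220.53
Total COGS = $2,035.12 + $914.16 + $795.24 + $220.53 = $3,965.05
Ending inventory (cost pool remaining) = $385.95

Ending inventory = $385.95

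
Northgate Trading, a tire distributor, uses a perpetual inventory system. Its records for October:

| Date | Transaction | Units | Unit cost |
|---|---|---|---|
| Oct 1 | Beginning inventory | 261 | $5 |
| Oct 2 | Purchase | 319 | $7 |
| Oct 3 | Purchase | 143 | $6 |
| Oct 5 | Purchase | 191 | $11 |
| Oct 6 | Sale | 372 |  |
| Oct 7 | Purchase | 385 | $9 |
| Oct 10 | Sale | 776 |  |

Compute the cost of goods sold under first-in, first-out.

Oct 6, 372 sold [FIFO — oldest first]: 261 @ $5 + 111 @ $7 = $2,082
Oct 10, 776 sold [FIFO — oldest first]: 208 @ $7 + 143 @ $6 + 191 @ $11 + 234 @ $9 = $6,521
Total COGS = $2,082 + $6,521 = $8,603
Ending inventory: 151 @ $9 = $1,359
Check: goods available $9,962 = COGS $8,603 + ending $1,359

COGS = $8,603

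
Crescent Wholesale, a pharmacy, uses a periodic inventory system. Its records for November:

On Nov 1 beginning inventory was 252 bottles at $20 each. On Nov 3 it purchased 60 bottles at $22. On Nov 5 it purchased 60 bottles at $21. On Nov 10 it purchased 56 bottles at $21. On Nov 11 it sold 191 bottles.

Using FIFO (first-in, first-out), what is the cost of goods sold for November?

Nov 11, 191 sold [FIFO — oldest first]: 191 @ $20 = $3,820
Ending inventory: 61 @ $20 + 60 @ $22 + 60 @ $21 + 56 @ $21 = $4,976

COGS = $3,820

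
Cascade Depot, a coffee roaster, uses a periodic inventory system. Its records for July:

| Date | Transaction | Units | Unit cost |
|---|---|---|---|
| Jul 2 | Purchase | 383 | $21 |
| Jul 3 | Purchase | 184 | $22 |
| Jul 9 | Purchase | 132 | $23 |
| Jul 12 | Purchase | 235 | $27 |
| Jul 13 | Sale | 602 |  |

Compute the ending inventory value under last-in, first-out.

Ending inventory = $6,972

Jul 13, 602 sold [LIFO — newest first]: 235 @ $27 + 132 @ $23 + 184 @ $22 + 51 @ $21 = $14,500
Ending inventory: 332 @ $21 = $6,972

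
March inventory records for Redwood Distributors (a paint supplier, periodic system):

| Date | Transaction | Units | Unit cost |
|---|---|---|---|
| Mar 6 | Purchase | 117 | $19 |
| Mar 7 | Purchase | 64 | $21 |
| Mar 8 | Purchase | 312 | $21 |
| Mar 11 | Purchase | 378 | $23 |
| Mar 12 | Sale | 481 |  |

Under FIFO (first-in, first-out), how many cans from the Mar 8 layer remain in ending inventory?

Mar 12, 481 sold [FIFO — oldest first]: 117 @ $19 + 64 @ $21 + 300 @ $21 = $9,867
Ending inventory: 12 @ $21 + 378 @ $23 = $8,946

12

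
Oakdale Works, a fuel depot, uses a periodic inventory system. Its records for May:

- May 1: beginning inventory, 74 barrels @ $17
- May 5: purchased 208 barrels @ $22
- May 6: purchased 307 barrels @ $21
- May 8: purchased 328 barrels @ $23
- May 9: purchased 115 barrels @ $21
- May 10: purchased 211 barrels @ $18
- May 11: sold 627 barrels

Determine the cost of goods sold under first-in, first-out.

COGS = $13,155

May 11, 627 sold [FIFO — oldest first]: 74 @ $17 + 208 @ $22 + 307 @ $21 + 38 @ $23 = $13,155
Ending inventory: 290 @ $23 + 115 @ $21 + 211 @ $18 = $12,883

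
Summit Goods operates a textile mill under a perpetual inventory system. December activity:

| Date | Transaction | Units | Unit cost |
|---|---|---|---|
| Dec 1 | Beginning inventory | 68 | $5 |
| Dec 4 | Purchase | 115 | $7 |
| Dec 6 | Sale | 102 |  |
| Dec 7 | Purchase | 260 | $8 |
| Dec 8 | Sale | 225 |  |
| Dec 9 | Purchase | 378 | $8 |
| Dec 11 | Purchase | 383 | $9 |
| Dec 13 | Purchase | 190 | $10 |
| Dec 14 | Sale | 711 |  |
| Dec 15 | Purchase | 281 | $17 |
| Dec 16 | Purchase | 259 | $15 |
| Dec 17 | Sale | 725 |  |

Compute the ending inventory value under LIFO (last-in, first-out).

Ending inventory = $1,151

Dec 6, 102 sold [LIFO — newest first]: 102 @ $7 = $714
Dec 8, 225 sold [LIFO — newest first]: 225 @ $8 = $1,800
Dec 14, 711 sold [LIFO — newest first]: 190 @ $10 + 383 @ $9 + 138 @ $8 = $6,451
Dec 17, 725 sold [LIFO — newest first]: 259 @ $15 + 281 @ $17 + 185 @ $8 = $10,142
Total COGS = $714 + $1,800 + $6,451 + $10,142 = $19,107
Ending inventory: 68 @ $5 + 13 @ $7 + 35 @ $8 + 55 @ $8 = $1,151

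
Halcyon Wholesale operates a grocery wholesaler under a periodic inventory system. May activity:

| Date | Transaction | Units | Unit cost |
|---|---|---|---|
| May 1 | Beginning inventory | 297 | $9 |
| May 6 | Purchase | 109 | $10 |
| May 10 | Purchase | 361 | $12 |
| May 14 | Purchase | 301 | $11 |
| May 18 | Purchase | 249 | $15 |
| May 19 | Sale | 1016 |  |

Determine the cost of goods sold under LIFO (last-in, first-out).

May 19, 1016 sold [LIFO — newest first]: 249 @ $15 + 301 @ $11 + 361 @ $12 + 105 @ $10 = $12,428
Ending inventory: 297 @ $9 + 4 @ $10 = $2,713

COGS = $12,428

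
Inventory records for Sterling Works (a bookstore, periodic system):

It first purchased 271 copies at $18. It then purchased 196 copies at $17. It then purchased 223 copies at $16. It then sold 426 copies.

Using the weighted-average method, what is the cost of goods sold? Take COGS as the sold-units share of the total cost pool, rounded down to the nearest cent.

Sale 1, sell 426: 426/690 × $11,778.00 → $7,271.63
Ending inventory (cost pool remaining) = $4,506.37

COGS = $7,271.63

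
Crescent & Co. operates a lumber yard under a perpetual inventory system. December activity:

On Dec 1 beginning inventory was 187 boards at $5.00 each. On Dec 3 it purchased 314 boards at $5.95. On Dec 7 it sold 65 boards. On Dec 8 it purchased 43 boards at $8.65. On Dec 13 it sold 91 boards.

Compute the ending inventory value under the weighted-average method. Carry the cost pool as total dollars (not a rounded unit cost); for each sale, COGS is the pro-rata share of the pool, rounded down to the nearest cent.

Ending inventory = $2,277.42

After Dec 1: 187 on hand, pool $935.00 (≈ $5.0000 each)
After Dec 3: 501 on hand, pool $2,803.30 (≈ $5.5954 each)
Dec 7, sell 65: 65/501 × $2,803.30 → $363.70
After Dec 8: 479 on hand, pool $2,811.55 (≈ $5.8696 each)
Dec 13, sell 91: 91/479 × $2,811.55 → $534.13
Total COGS = $363.70 + $534.13 = $897.83
Ending inventory (cost pool remaining) = $2,277.42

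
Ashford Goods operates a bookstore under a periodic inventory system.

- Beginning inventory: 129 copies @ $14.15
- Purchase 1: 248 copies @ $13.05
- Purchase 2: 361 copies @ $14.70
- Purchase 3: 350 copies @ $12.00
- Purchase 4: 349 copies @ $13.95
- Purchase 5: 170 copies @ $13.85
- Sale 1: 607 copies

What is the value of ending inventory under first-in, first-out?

Sale 1 (607) [FIFO — oldest first]: 129 @ $14.15 + 248 @ $13.05 + 230 @ $14.70 = $8,442.75
Ending inventory: 131 @ $14.70 + 350 @ $12.00 + 349 @ $13.95 + 170 @ $13.85 = $13,348.75
Check: goods available $21,791.50 = COGS $8,442.75 + ending $13,348.75

Ending inventory = $13,348.75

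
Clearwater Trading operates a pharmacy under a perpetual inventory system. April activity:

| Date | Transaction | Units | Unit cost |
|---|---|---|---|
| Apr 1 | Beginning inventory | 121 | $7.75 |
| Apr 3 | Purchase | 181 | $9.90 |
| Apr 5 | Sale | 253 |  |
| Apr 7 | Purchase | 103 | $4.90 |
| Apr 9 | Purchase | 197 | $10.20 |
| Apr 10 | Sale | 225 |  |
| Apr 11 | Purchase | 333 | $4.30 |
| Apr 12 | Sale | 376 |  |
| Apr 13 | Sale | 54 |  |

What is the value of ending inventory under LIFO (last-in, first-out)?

Ending inventory = $209.25

Apr 5, 253 sold [LIFO — newest first]: 181 @ $9.90 + 72 @ $7.75 = $2,349.90
Apr 10, 225 sold [LIFO — newest first]: 197 @ $10.20 + 28 @ $4.90 = $2,146.60
Apr 12, 376 sold [LIFO — newest first]: 333 @ $4.30 + 43 @ $4.90 = $1,642.60
Apr 13, 54 sold [LIFO — newest first]: 32 @ $4.90 + 22 @ $7.75 = $327.30
Total COGS = $2,349.90 + $2,146.60 + $1,642.60 + $327.30 = $6,466.40
Ending inventory: 27 @ $7.75 = $209.25
Check: goods available $6,675.65 = COGS $6,466.40 + ending $209.25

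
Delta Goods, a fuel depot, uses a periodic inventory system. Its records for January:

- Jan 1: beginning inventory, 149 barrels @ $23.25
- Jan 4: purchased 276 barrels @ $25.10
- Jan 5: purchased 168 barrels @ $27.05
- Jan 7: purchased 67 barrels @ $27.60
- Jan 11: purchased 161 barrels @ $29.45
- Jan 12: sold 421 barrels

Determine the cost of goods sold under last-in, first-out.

COGS = $11,762.55

Jan 12, 421 sold [LIFO — newest first]: 161 @ $29.45 + 67 @ $27.60 + 168 @ $27.05 + 25 @ $25.10 = $11,762.55
Ending inventory: 149 @ $23.25 + 251 @ $25.10 = $9,764.35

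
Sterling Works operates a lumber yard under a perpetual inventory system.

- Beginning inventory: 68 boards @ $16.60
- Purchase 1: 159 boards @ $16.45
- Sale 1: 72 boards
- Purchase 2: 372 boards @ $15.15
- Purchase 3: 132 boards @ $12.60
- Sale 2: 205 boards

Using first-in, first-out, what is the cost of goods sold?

Sale 1 (72) [FIFO — oldest first]: 68 @ $16.60 + 4 @ $16.45 = $1,194.60
Sale 2 (205) [FIFO — oldest first]: 155 @ $16.45 + 50 @ $15.15 = $3,307.25
Total COGS = $1,194.60 + $3,307.25 = $4,501.85
Ending inventory: 322 @ $15.15 + 132 @ $12.60 = $6,541.50
Check: goods available $11,043.35 = COGS $4,501.85 + ending $6,541.50

COGS = $4,501.85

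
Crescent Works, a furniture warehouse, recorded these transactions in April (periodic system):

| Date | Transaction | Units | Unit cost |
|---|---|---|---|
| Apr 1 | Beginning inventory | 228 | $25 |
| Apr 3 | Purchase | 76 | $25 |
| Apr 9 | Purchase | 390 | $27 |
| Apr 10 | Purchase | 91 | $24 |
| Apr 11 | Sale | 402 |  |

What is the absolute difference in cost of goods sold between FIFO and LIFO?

FIFO COGS: 228 @ $25 + 76 @ $25 + 98 @ $27 = $10,246
LIFO COGS: 91 @ $24 + 311 @ $27 = $10,581
Difference = |$10,246 − $10,581| = $335

$335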